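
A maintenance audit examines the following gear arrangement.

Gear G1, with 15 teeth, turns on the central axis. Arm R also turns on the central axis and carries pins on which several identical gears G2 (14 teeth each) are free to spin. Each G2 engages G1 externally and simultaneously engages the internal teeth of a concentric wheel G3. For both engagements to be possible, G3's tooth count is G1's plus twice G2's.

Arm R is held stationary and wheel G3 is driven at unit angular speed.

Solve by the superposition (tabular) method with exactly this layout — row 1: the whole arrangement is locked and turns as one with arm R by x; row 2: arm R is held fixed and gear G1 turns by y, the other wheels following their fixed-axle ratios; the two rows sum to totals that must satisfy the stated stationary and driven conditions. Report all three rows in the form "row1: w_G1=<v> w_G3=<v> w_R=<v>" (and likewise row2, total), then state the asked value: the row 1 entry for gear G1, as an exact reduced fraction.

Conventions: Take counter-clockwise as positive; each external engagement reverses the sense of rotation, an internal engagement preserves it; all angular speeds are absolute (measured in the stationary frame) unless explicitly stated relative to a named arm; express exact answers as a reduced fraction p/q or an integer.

row1: w_G1=0 w_G3=0 w_R=0
row2: w_G1=-43/15 w_G3=1 w_R=0
total: w_G1=-43/15 w_G3=1 w_R=0
asked value: 0

topology: planetary set — G1 15T / G2 14T / G3 43T, arm = carrier (Willis)
superposition row 1 [locked train]: every member turns x
row 2: sun turns y, ring = −(15/43)·y, arm 0
boundary: total ω_arm = x = 0 and total ω_ring = x − (15/43)·y = 1  ⇒  y = -43/15, x = 0
row 2 ring = −(15/43)·(-43/15) = 1
totals (row 1 + row 2): sun 0 + (-43/15) = -43/15, ring 0 + 1 = 1, arm 0 + 0 = 0
asked cell (row1, sun) = 0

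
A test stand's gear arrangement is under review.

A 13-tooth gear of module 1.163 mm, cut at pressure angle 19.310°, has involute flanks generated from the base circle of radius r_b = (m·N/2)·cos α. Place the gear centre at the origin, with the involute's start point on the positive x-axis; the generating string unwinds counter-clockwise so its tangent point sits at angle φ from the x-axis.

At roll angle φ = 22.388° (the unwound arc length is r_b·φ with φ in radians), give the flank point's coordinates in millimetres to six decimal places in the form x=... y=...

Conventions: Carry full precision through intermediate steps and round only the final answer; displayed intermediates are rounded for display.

x=7.658245 y=0.139720

single-mesh involute tooth geometry (13T wheel at module 1.163)
pitch radius r_p = m·N/2 = 1.163·13/2 = 7.559500
base radius r_b = r_p·cos α = 7.559500·cos 19.310° = 7.134227
roll angle φ = 22.388° = 0.39074431 rad
x = r_b·(cos φ + φ·sin φ) = 7.658245
y = r_b·(sin φ − φ·cos φ) = 0.139720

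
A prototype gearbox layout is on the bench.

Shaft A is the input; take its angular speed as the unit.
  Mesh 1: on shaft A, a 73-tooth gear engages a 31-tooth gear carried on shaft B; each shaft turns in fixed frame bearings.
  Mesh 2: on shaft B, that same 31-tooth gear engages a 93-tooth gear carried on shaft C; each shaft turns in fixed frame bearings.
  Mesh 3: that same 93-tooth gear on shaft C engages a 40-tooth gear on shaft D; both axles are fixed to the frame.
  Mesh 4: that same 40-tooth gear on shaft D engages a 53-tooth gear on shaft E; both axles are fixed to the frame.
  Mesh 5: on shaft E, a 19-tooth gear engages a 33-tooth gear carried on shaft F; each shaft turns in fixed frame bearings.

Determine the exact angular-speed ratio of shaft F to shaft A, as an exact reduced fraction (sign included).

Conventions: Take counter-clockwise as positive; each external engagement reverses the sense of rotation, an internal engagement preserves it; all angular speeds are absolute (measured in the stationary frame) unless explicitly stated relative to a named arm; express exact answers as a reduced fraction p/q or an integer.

class = fixed-axis compound train [5 meshes; 5 ratios multiply, 5 sense flips]
mesh 1 [73T→31T]: running ratio 73/31, sense −
mesh 2 [31T→93T]: running ratio 73/93, sense +
mesh 3 [93T→40T]: running ratio 73/40, sense −
mesh 4 [40T→53T]: running ratio 73/53, sense +
mesh 5 [19T→33T]: running ratio 1387/1749, sense −
ω_out/ω_in = -1387/1749

-1387/1749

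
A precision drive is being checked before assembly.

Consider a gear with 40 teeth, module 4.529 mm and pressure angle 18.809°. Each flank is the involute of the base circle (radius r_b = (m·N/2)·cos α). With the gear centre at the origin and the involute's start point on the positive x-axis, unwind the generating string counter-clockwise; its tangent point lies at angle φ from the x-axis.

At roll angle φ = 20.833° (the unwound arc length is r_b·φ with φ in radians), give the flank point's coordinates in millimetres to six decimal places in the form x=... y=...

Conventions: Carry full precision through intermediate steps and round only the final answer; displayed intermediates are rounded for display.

recognized (one wheel, involute flank): single-mesh tooth geometry, m = 4.529, N = 40
pitch radius r_p = m·N/2 = 4.529·40/2 = 90.580000
base radius r_b = r_p·cos α = 90.580000·cos 18.809° = 85.742904
roll angle φ = 20.833° = 0.36360444 rad
x = r_b·(cos φ + φ·sin φ) = 91.224895
y = r_b·(sin φ − φ·cos φ) = 1.355851

x=91.224895 y=1.355851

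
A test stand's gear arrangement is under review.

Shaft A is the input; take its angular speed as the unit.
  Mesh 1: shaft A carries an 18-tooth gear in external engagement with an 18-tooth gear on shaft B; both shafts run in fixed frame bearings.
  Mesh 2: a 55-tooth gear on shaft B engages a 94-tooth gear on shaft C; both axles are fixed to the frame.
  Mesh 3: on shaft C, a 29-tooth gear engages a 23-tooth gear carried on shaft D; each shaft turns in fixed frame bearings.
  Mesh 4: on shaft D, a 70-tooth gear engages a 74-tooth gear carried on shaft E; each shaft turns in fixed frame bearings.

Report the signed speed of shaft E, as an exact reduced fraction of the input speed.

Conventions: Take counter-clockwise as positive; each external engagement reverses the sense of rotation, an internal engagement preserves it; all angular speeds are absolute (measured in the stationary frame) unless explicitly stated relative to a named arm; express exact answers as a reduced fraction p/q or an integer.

4-mesh fixed-axis compound train (all bearings frame-fixed)
mesh 1 [18T→18T]: |ω|/ω_in = 1×18/18 = 1, sense flips to −
mesh 2 [55T→94T]: |ω|/ω_in = 1×55/94 = 55/94, sense flips to +
mesh 3 [29T→23T]: |ω|/ω_in = (55/94)×29/23 = 1595/2162, sense flips to −
mesh 4 [70T→74T]: |ω|/ω_in = (1595/2162)×70/74 = 55825/79994, sense flips to +
signed output speed (× input speed) = 55825/79994

55825/79994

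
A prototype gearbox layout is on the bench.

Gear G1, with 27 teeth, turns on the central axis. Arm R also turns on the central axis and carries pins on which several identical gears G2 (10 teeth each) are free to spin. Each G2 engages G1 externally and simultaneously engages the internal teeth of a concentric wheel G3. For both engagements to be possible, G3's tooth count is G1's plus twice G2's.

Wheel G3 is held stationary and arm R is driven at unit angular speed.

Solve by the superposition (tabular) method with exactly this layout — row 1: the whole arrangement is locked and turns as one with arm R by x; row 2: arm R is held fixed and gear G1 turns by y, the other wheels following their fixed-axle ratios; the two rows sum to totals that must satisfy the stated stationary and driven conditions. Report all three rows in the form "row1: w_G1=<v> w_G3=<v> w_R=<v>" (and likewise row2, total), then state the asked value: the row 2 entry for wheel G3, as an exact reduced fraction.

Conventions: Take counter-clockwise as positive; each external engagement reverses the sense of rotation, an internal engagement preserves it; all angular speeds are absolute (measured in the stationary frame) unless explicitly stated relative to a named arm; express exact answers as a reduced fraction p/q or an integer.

row1: w_G1=1 w_G3=1 w_R=1
row2: w_G1=47/27 w_G3=-1 w_R=0
total: w_G1=74/27 w_G3=0 w_R=1
asked value: -1

topology: planetary set — G1 27T / G2 10T / G3 47T, arm = carrier (Willis)
superposition row 1 [locked train]: every member turns x
superposition row 2 [arm held]: sun y, ring −(27/47)·y, arm 0
boundary: total ω_ring = x − (27/47)·y = 0 and total ω_arm = x = 1  ⇒  y = 47/27, x = 1
row 2 ring = −(27/47)·47/27 = -1
totals (row 1 + row 2): sun 1 + 47/27 = 74/27, ring 1 + (-1) = 0, arm 1 + 0 = 1
asked cell (row2, ring) = -1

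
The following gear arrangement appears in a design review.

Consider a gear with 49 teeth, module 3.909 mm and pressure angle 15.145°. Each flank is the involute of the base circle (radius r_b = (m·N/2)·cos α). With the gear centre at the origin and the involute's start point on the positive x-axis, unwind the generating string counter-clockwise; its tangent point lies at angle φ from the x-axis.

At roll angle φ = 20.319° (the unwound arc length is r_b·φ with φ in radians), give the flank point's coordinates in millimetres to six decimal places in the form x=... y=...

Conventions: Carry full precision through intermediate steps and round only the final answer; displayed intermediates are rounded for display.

recognized (one wheel, involute flank): single-mesh tooth geometry, m = 3.909, N = 49
pitch radius r_p = m·N/2 = 3.909·49/2 = 95.770500
base radius r_b = r_p·cos α = 95.770500·cos 15.145° = 92.444173
roll angle φ = 20.319° = 0.35463345 rad
x = r_b·(cos φ + φ·sin φ) = 98.075790
y = r_b·(sin φ − φ·cos φ) = 1.357143

x=98.075790 y=1.357143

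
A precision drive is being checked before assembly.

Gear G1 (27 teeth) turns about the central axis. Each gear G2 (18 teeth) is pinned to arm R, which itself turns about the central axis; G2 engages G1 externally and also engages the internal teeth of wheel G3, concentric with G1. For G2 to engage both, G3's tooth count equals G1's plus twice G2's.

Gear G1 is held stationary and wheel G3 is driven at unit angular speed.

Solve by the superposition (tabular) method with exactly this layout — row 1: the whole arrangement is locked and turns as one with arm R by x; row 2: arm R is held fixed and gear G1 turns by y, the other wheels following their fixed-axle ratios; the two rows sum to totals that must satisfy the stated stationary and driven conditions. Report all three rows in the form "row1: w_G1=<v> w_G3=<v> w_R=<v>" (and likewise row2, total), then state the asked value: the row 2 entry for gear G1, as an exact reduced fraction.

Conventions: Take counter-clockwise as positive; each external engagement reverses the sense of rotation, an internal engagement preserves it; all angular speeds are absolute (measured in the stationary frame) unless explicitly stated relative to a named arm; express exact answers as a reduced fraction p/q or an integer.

row1: w_G1=7/10 w_G3=7/10 w_R=7/10
row2: w_G1=-7/10 w_G3=3/10 w_R=0
total: w_G1=0 w_G3=1 w_R=7/10
asked value: -7/10

planetary set (27T centre, 18T on arm, 63T internal) — Willis relation
row 1: whole set turns with the arm by x
row 2: sun turns y, ring = −(27/63)·y, arm 0
boundary: total ω_sun = x + y = 0 and total ω_ring = x − (27/63)·y = 1  ⇒  y = -7/10, x = 7/10
row 2 ring = −(27/63)·(-7/10) = 3/10
totals (row 1 + row 2): sun 7/10 + (-7/10) = 0, ring 7/10 + 3/10 = 1, arm 7/10 + 0 = 7/10
asked cell (row2, sun) = -7/10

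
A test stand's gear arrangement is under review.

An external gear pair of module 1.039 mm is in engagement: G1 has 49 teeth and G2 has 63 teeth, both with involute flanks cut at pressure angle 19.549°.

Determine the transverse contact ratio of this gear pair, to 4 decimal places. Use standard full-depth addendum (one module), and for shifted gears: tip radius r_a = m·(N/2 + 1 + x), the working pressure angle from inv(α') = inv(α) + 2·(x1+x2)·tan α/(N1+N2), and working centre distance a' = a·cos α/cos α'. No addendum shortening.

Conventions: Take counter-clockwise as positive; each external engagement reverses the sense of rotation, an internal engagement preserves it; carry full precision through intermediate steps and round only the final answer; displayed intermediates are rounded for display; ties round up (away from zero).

1.7971

class = single-mesh tooth geometry [involute pair 49T × 63T, m = 1.039]
base radii: r_b1 = 23.988135, r_b2 = 30.841888
tip radii: r_a1 = 26.494500, r_a2 = 33.767500
no profile shift: α' = α, a' = a
action lengths: √(r_a1²−r_b1²) = 11.248463, √(r_a2²−r_b2²) = 13.748528
base pitch p_b = π·m·cos α = 3.075957
CR = (11.248463 + 13.748528 − 58.184000·sin 19.54900°)/3.075957 = 1.797123
contact ratio ≈ 1.7971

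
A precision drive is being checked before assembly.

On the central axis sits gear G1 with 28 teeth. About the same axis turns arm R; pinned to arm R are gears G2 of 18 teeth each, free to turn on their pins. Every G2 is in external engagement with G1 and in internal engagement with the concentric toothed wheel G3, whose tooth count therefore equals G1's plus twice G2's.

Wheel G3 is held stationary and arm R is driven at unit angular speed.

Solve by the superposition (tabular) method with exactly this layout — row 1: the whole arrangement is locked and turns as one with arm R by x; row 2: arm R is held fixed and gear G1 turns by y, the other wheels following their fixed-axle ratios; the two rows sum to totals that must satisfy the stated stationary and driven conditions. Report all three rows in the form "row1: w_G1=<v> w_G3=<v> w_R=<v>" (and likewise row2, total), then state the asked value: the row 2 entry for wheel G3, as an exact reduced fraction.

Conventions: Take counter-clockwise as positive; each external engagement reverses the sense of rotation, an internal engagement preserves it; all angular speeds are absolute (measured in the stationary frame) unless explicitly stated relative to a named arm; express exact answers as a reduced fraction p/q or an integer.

row1: w_G1=1 w_G3=1 w_R=1
row2: w_G1=16/7 w_G3=-1 w_R=0
total: w_G1=23/7 w_G3=0 w_R=1
asked value: -1

class = planetary set [G3 = 28+2·18 = 64; Willis about the carrier]
row 1 — lock + rotate with arm: ω_sun = ω_ring = ω_arm = x
row 2 — arm fixed, fixed-axis ratios: sun y, ring −(28/64)·y, arm 0
boundary: total ω_ring = x − (28/64)·y = 0 and total ω_arm = x = 1  ⇒  y = 16/7, x = 1
row 2 ring = −(28/64)·16/7 = -1
totals (row 1 + row 2): sun 1 + 16/7 = 23/7, ring 1 + (-1) = 0, arm 1 + 0 = 1
asked cell (row2, ring) = -1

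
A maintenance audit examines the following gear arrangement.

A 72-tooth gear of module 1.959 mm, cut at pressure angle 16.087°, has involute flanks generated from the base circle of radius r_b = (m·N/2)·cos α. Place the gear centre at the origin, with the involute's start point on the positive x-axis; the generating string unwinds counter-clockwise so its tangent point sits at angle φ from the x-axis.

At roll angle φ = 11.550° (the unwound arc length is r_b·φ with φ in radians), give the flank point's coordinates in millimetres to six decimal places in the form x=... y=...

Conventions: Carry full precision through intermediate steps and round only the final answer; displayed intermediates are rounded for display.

x=69.125290 y=0.184281

recognized (one wheel, involute flank): single-mesh tooth geometry, m = 1.959, N = 72
pitch radius r_p = m·N/2 = 1.959·72/2 = 70.524000
base radius r_b = r_p·cos α = 70.524000·cos 16.087° = 67.762425
roll angle φ = 11.550° = 0.20158553 rad
x = r_b·(cos φ + φ·sin φ) = 69.125290
y = r_b·(sin φ − φ·cos φ) = 0.184281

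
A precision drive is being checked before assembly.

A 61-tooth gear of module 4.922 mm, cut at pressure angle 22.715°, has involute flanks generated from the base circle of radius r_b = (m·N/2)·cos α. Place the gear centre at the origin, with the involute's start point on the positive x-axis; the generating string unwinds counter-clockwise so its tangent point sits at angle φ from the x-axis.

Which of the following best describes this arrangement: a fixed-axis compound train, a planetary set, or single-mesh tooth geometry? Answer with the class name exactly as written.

single-mesh tooth geometry

single-mesh involute tooth geometry (61T wheel at module 4.922)
classification: single-mesh tooth geometry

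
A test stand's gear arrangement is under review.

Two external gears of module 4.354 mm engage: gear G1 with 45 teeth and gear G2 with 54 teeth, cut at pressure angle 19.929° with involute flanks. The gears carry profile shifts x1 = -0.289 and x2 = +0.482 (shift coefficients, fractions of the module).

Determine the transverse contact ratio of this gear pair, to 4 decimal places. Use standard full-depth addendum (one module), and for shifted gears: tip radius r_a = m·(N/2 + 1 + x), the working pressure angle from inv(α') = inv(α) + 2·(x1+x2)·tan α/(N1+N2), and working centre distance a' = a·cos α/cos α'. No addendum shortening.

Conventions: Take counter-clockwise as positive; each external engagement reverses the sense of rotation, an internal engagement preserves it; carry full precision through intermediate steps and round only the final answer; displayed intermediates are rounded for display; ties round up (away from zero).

topology: single-mesh involute geometry — m = 4.354, 45T/54T pair
base radii: r_b1 = 92.098437, r_b2 = 110.518124
tip radii: r_a1 = 101.060694, r_a2 = 124.010628
inv(α') = inv(19.929°) + 2·(-0.289+0.482)·tan α/(45+54) = 0.01615450  ⇒  α' = 20.52551°
a' = a·cos α / cos α' = 215.5230·cos 19.929°/cos 20.52551° = 216.351373
action lengths: √(r_a1²−r_b1²) = 41.606992, √(r_a2²−r_b2²) = 56.252822
base pitch p_b = π·m·cos α = 12.859368
CR = (41.606992 + 56.252822 − 216.351373·sin 20.52551°)/12.859368 = 1.710951
contact ratio ≈ 1.7110

1.7110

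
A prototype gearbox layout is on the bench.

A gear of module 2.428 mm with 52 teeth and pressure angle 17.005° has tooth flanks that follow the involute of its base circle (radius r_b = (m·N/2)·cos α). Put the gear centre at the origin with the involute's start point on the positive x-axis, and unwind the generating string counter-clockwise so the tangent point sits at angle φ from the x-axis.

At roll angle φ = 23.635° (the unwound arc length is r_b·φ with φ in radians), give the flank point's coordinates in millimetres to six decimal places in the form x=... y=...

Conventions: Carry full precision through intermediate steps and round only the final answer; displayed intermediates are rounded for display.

x=65.287763 y=1.388597

recognized (one wheel, involute flank): single-mesh tooth geometry, m = 2.428, N = 52
pitch radius r_p = m·N/2 = 2.428·52/2 = 63.128000
base radius r_b = r_p·cos α = 63.128000·cos 17.005° = 60.367996
roll angle φ = 23.635° = 0.41250857 rad
x = r_b·(cos φ + φ·sin φ) = 65.287763
y = r_b·(sin φ − φ·cos φ) = 1.388597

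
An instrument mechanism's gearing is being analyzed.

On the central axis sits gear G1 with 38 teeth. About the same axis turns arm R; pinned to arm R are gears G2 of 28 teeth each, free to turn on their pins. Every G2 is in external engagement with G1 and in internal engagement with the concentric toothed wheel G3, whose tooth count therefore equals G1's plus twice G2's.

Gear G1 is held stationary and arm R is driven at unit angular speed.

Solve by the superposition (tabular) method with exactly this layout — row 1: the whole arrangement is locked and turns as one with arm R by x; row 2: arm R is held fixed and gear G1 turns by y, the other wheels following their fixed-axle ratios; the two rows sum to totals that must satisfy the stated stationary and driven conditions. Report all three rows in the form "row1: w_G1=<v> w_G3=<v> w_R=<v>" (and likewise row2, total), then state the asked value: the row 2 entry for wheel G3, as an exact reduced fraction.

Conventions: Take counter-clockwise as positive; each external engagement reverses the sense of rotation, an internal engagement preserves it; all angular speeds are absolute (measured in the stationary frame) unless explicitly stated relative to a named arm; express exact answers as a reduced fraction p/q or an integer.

recognized (axles ride arm R): planetary set, 38/28/94 teeth
row 1 — lock + rotate with arm: ω_sun = ω_ring = ω_arm = x
row 2 (arm held, sun turns y): ω_ring = −(38/94)·y, ω_arm = 0
boundary: total ω_sun = x + y = 0 and total ω_arm = x = 1  ⇒  y = -1, x = 1
row 2 ring = −(38/94)·(-1) = 19/47
totals (row 1 + row 2): sun 1 + (-1) = 0, ring 1 + 19/47 = 66/47, arm 1 + 0 = 1
asked cell (row2, ring) = 19/47

row1: w_G1=1 w_G3=1 w_R=1
row2: w_G1=-1 w_G3=19/47 w_R=0
total: w_G1=0 w_G3=66/47 w_R=1
asked value: 19/47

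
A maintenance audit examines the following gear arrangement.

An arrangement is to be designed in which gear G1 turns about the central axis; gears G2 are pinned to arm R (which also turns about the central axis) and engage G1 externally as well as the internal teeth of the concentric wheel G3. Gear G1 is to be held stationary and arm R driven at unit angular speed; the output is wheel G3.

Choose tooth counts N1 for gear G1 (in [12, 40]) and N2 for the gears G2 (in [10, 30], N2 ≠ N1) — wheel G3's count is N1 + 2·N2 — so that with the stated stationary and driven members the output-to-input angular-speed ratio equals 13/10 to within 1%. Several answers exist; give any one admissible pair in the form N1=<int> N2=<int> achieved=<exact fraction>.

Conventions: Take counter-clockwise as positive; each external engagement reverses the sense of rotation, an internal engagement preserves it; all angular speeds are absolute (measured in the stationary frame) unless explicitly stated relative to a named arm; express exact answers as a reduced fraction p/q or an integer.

N1=12 N2=14 achieved=13/10

planetary set to be sized for 13/10 (Willis relation)
Willis with ω_sun = 0: ω_ring/ω_arm = (N1+N3)/N3; set equal to 13/10  ⇒  N3/N1 = 1/(13/10 − 1) = 10/3
N3 = N1 + 2·N2  ⇒  N2/N1 = (N3/N1 − 1)/2 = (10/3 − 1)/2 = 7/6
smallest multiple with N1 ≥ 12 and N2 ≥ 10: k = 2  ⇒  N1 = 2·6 = 12, N2 = 2·7 = 14 (N1 ≤ 40, N2 ≤ 30, N2 ≠ N1 ✓), N3 = 12 + 2·14 = 40
check: (N1+N3)/N3 with N1 = 12, N3 = 40 gives 13/10; |achieved − target| = 0 ≤ 13/1000 ✓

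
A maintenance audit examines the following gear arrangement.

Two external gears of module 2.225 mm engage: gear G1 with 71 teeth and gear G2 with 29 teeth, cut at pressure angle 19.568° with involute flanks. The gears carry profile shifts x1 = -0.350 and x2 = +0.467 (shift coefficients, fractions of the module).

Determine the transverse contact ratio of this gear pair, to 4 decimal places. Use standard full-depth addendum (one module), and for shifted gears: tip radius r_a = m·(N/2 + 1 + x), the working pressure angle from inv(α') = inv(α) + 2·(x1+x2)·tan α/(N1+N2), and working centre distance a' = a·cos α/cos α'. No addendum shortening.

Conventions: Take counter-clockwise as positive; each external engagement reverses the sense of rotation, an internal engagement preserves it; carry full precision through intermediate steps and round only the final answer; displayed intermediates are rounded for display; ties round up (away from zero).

1.6496

topology: single-mesh involute geometry — m = 2.225, 71T/29T pair
base radii: r_b1 = 74.425550, r_b2 = 30.399168
tip radii: r_a1 = 80.433750, r_a2 = 35.526575
inv(α') = inv(19.568°) + 2·(-0.350+0.467)·tan α/(71+29) = 0.01476052  ⇒  α' = 19.93757°
a' = a·cos α / cos α' = 111.2500·cos 19.568°/cos 19.93757° = 111.507977
action lengths: √(r_a1²−r_b1²) = 30.502880, √(r_a2²−r_b2²) = 18.385541
base pitch p_b = π·m·cos α = 6.586331
CR = (30.502880 + 18.385541 − 111.507977·sin 19.93757°)/6.586331 = 1.649575
contact ratio ≈ 1.6496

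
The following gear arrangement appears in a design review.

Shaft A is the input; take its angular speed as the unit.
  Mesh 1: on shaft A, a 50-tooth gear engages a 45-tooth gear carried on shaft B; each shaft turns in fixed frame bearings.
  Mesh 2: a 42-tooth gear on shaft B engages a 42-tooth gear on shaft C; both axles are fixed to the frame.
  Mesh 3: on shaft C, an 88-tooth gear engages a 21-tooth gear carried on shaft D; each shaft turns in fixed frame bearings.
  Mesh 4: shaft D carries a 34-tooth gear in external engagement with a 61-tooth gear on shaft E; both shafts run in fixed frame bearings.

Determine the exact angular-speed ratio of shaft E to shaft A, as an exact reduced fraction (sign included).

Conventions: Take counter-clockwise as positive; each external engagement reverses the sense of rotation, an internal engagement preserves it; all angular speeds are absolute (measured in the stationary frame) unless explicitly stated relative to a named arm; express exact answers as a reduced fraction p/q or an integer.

29920/11529

class = fixed-axis compound train [4 meshes; 4 ratios multiply, 4 sense flips]
mesh 1 [50T→45T]: running ratio 10/9, sense −
mesh 2 [42T→42T]: running ratio 10/9, sense +
mesh 3 [88T→21T]: running ratio 880/189, sense −
mesh 4 [34T→61T]: running ratio 29920/11529, sense +
ω_out/ω_in = 29920/11529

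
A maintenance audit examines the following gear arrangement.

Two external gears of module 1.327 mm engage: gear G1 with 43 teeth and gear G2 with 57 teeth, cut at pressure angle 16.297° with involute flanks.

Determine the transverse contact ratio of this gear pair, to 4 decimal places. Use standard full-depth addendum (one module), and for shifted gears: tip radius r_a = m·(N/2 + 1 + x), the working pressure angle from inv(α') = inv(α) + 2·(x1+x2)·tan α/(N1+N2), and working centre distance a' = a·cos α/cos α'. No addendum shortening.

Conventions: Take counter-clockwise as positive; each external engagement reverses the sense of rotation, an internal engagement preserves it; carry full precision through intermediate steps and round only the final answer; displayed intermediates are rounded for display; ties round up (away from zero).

1.9830

topology: single-mesh involute geometry — m = 1.327, 43T/57T pair
base radii: r_b1 = 27.384144, r_b2 = 36.299912
tip radii: r_a1 = 29.857500, r_a2 = 39.146500
no profile shift: α' = α, a' = a
action lengths: √(r_a1²−r_b1²) = 11.898696, √(r_a2²−r_b2²) = 14.654858
base pitch p_b = π·m·cos α = 4.001387
CR = (11.898696 + 14.654858 − 66.350000·sin 16.29700°)/4.001387 = 1.982975
contact ratio ≈ 1.9830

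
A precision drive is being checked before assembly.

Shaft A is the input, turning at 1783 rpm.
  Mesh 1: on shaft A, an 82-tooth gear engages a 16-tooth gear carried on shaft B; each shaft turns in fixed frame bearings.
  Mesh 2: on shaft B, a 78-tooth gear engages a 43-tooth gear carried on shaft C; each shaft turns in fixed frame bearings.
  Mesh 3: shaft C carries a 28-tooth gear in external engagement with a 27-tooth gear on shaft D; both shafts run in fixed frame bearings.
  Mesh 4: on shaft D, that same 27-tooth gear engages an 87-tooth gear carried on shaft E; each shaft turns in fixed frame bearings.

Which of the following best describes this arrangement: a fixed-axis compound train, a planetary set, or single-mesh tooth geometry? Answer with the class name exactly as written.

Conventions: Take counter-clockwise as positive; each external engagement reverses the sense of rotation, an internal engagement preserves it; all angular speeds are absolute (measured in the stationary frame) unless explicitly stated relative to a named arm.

fixed-axis compound train

class = fixed-axis compound train [4 meshes; 4 ratios multiply, 4 sense flips]
classification: fixed-axis compound train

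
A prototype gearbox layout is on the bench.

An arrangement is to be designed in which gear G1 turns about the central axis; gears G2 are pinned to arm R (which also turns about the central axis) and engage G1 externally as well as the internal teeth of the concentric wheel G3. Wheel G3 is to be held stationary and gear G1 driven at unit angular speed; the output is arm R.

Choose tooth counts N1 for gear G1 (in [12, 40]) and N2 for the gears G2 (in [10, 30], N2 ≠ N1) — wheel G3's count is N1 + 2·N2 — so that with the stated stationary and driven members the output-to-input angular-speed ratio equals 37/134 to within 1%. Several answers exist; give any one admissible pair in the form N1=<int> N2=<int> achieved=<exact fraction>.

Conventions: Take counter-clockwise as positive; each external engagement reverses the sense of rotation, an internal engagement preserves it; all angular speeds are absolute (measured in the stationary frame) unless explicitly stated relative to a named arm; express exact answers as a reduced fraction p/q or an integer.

planetary set to be sized for 37/134 (Willis relation)
Willis with ω_ring = 0: ω_arm/ω_sun = N1/(N1+N3); set equal to 37/134  ⇒  N3/N1 = 1/(37/134) − 1 = 97/37
N3 = N1 + 2·N2  ⇒  N2/N1 = (N3/N1 − 1)/2 = (97/37 − 1)/2 = 30/37
smallest multiple with N1 ≥ 12 and N2 ≥ 10: k = 1  ⇒  N1 = 1·37 = 37, N2 = 1·30 = 30 (N1 ≤ 40, N2 ≤ 30, N2 ≠ N1 ✓), N3 = 37 + 2·30 = 97
check: N1/(N1+N3) with N1 = 37, N3 = 97 gives 37/134; |achieved − target| = 0 ≤ 37/13400 ✓

N1=37 N2=30 achieved=37/134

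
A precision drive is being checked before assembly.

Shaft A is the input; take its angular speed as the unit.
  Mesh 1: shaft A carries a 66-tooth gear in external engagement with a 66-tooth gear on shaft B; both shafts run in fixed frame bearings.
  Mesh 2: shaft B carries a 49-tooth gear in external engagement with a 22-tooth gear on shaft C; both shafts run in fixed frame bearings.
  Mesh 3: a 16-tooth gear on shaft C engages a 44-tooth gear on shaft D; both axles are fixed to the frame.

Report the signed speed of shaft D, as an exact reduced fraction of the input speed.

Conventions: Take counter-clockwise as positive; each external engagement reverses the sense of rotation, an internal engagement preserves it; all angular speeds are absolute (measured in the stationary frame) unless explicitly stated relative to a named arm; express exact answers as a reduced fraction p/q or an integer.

-98/121

3-mesh fixed-axis compound train (all bearings frame-fixed)
mesh 1 [66T→66T]: |ω|/ω_in = 1×66/66 = 1, sense flips to −
mesh 2 [49T→22T]: |ω|/ω_in = 1×49/22 = 49/22, sense flips to +
mesh 3 [16T→44T]: |ω|/ω_in = (49/22)×16/44 = 98/121, sense flips to −
signed output speed (× input speed) = -98/121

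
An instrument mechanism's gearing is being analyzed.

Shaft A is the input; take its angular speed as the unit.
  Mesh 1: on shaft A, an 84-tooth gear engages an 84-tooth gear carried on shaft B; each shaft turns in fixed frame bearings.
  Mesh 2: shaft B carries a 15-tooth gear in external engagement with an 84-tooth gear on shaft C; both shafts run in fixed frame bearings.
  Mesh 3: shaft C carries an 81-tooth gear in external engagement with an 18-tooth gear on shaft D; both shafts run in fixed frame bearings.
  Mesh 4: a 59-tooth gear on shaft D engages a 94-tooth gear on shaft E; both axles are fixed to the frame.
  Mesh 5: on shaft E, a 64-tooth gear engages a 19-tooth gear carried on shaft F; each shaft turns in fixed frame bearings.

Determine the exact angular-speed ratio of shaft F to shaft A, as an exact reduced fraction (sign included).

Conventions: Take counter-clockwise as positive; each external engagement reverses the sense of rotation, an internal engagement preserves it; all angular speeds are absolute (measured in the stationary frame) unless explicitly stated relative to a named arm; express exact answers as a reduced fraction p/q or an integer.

class = fixed-axis compound train [5 meshes; 5 ratios multiply, 5 sense flips]
mesh 1 [84T→84T]: running ratio 1, sense −
mesh 2 [15T→84T]: running ratio 5/28, sense +
mesh 3 [81T→18T]: running ratio 45/56, sense −
mesh 4 [59T→94T]: running ratio 2655/5264, sense +
mesh 5 [64T→19T]: running ratio 10620/6251, sense −
ω_out/ω_in = -10620/6251

-10620/6251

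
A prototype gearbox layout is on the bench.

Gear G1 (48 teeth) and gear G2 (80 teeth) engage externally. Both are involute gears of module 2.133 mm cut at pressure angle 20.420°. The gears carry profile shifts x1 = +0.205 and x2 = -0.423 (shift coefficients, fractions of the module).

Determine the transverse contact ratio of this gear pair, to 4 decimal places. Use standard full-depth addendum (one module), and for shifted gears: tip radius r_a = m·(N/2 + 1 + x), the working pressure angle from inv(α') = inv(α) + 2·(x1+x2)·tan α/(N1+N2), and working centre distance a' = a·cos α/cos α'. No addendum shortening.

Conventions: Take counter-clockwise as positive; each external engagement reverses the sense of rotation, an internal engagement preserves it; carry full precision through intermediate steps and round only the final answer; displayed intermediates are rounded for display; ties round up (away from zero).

class = single-mesh tooth geometry [involute pair 48T × 80T, m = 2.133]
base radii: r_b1 = 47.975108, r_b2 = 79.958513
tip radii: r_a1 = 53.762265, r_a2 = 86.550741
inv(α') = inv(20.420°) + 2·(+0.205-0.423)·tan α/(48+80) = 0.01462970  ⇒  α' = 19.88042°
a' = a·cos α / cos α' = 136.5120·cos 20.420°/cos 19.88042° = 136.041075
action lengths: √(r_a1²−r_b1²) = 24.264587, √(r_a2²−r_b2²) = 33.131057
base pitch p_b = π·m·cos α = 6.279927
CR = (24.264587 + 33.131057 − 136.041075·sin 19.88042°)/6.279927 = 1.772911
contact ratio ≈ 1.7729

1.7729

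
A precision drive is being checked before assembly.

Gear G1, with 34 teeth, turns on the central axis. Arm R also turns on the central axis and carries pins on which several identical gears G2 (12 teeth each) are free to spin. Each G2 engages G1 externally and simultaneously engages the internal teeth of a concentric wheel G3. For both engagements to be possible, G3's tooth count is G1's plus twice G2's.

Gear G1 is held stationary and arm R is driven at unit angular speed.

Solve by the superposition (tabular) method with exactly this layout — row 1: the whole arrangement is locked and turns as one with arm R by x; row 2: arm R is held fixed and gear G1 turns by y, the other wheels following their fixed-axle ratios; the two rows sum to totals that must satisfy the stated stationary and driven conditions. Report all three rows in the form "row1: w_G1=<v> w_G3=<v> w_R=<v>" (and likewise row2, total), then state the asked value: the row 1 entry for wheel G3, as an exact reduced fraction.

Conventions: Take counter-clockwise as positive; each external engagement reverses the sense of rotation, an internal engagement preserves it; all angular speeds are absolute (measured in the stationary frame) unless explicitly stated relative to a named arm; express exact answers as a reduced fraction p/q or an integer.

row1: w_G1=1 w_G3=1 w_R=1
row2: w_G1=-1 w_G3=17/29 w_R=0
total: w_G1=0 w_G3=46/29 w_R=1
asked value: 1

planetary set (34T centre, 12T on arm, 58T internal) — Willis relation
row 1: whole set turns with the arm by x
row 2: sun turns y, ring = −(34/58)·y, arm 0
boundary: total ω_sun = x + y = 0 and total ω_arm = x = 1  ⇒  y = -1, x = 1
row 2 ring = −(34/58)·(-1) = 17/29
totals (row 1 + row 2): sun 1 + (-1) = 0, ring 1 + 17/29 = 46/29, arm 1 + 0 = 1
asked cell (row1, ring) = 1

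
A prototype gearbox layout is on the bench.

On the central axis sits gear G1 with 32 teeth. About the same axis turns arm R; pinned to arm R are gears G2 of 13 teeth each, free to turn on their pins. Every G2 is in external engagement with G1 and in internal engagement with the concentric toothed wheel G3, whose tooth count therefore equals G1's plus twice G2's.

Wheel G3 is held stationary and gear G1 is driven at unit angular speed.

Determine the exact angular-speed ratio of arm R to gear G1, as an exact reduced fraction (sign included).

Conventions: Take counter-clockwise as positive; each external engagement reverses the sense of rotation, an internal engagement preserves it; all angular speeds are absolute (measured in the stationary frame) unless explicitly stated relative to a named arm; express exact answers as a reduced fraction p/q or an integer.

16/45

planetary set (32T centre, 13T on arm, 58T internal) — Willis relation
ring teeth: 32 + 2·13 = 58
32(ω_sun−ω_arm) = −58(ω_ring−ω_arm),  ω_ring = 0, ω_sun = 1
32(1−ω_arm) = −58(0−ω_arm)  ⇒  90·ω_arm = 32  ⇒  ω_arm = 16/45
ω_out/ω_in = 16/45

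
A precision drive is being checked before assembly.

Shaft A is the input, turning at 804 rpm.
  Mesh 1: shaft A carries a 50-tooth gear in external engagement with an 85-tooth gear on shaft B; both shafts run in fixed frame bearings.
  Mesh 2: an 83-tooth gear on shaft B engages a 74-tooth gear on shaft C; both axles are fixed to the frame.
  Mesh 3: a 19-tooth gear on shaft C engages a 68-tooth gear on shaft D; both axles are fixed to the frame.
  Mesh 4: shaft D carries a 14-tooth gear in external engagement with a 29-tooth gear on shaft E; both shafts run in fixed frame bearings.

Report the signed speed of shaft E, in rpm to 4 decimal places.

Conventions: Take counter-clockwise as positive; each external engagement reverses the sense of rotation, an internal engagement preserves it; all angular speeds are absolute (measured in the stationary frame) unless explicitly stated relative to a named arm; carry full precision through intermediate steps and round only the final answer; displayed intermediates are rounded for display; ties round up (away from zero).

+71.5531 rpm

4-mesh fixed-axis compound train (all bearings frame-fixed)
mesh 1 [50T→85T]: ω = 804.0000×50/85 = 472.9412 rpm, sense flips to −
mesh 2 [83T→74T]: ω = 472.9412×83/74 = 530.4610 rpm, sense flips to +
mesh 3 [19T→68T]: ω = 530.4610×19/68 = 148.2171 rpm, sense flips to −
mesh 4 [14T→29T]: ω = 148.2171×14/29 = 71.5531 rpm, sense flips to +
signed output speed = +71.5531 rpm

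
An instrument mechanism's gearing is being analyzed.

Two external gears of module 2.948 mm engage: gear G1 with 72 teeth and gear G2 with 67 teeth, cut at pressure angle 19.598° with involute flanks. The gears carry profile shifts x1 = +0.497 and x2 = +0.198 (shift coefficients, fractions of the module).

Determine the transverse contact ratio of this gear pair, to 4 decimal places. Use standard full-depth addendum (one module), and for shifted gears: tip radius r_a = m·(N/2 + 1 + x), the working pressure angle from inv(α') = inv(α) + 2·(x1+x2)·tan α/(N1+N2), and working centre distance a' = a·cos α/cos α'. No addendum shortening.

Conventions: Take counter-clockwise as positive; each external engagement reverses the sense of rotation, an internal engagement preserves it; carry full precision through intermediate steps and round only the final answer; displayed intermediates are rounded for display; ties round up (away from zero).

1.7488

single-mesh involute tooth geometry (72T engaging 67T at module 2.948)
base radii: r_b1 = 99.979916, r_b2 = 93.036866
tip radii: r_a1 = 110.541156, r_a2 = 102.289704
inv(α') = inv(19.598°) + 2·(+0.497+0.198)·tan α/(72+67) = 0.01755547  ⇒  α' = 21.08153°
a' = a·cos α / cos α' = 204.8860·cos 19.598°/cos 21.08153° = 206.862167
action lengths: √(r_a1²−r_b1²) = 47.152556, √(r_a2²−r_b2²) = 42.512646
base pitch p_b = π·m·cos α = 8.724894
CR = (47.152556 + 42.512646 − 206.862167·sin 21.08153°)/8.724894 = 1.748754
contact ratio ≈ 1.7488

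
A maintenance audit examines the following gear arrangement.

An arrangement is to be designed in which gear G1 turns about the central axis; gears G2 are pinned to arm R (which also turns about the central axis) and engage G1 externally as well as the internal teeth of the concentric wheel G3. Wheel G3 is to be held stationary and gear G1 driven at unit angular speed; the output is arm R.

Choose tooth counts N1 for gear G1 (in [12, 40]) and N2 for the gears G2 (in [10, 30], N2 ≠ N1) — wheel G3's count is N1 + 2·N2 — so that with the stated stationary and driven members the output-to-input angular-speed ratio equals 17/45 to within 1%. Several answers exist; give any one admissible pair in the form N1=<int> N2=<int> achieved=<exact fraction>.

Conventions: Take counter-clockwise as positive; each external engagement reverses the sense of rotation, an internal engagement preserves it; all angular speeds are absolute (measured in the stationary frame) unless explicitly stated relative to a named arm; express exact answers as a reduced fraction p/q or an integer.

N1=34 N2=11 achieved=17/45

design class (target 17/45): planetary set
Willis with ω_ring = 0: ω_arm/ω_sun = N1/(N1+N3); set equal to 17/45  ⇒  N3/N1 = 1/(17/45) − 1 = 28/17
N3 = N1 + 2·N2  ⇒  N2/N1 = (N3/N1 − 1)/2 = (28/17 − 1)/2 = 11/34
smallest multiple with N1 ≥ 12 and N2 ≥ 10: k = 1  ⇒  N1 = 1·34 = 34, N2 = 1·11 = 11 (N1 ≤ 40, N2 ≤ 30, N2 ≠ N1 ✓), N3 = 34 + 2·11 = 56
check: N1/(N1+N3) with N1 = 34, N3 = 56 gives 17/45; |achieved − target| = 0 ≤ 17/4500 ✓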